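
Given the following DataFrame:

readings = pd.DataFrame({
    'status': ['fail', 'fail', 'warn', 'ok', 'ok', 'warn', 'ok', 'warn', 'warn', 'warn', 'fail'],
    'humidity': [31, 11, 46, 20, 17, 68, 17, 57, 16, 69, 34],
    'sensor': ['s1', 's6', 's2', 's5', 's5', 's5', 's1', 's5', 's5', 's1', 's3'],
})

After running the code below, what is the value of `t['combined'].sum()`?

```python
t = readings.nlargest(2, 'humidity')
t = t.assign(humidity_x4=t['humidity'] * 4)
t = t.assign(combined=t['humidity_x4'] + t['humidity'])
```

685

take 2 rows with largest humidity:
  status  humidity sensor
9   warn        69     s1
5   warn        68     s5
add column humidity_x4 = t['humidity'] * 4:
  status  humidity sensor  humidity_x4
9   warn        69     s1          276
5   warn        68     s5          272
add column combined = t['humidity_x4'] + t['humidity']:
  status  humidity sensor  humidity_x4  combined
9   warn        69     s1          276       345
5   warn        68     s5          272       340
sum of column 'combined' → 685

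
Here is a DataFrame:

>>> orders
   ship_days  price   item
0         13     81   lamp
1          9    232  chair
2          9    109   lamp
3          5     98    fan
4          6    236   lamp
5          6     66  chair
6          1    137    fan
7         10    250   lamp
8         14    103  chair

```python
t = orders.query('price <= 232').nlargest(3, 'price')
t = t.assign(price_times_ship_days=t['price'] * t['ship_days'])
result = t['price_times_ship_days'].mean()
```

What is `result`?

filter rows where price <= 232:
   ship_days  price   item
0         13     81   lamp
1          9    232  chair
2          9    109   lamp
3          5     98    fan
5          6     66  chair
6          1    137    fan
8         14    103  chair
take 3 rows with largest price:
   ship_days  price   item
1          9    232  chair
6          1    137    fan
2          9    109   lamp
add column price_times_ship_days = t['price'] * t['ship_days']:
   ship_days  price   item  price_times_ship_days
1          9    232  chair                   2088
6          1    137    fan                    137
2          9    109   lamp                    981
Finally, mean of column 'price_times_ship_days' = 1068.66666667.

1068.66666667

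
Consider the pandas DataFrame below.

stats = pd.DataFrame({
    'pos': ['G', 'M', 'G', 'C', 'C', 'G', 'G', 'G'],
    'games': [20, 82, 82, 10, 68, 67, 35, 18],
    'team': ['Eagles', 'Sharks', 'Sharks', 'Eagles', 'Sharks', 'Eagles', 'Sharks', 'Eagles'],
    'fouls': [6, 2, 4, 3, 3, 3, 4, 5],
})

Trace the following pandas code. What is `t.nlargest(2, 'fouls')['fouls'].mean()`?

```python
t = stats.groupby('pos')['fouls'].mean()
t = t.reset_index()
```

group by pos, mean of fouls:
pos
C    3.0
G    4.4
M    2.0
Name: fouls, dtype: float64
reset_index():
  pos  fouls
0   C    3.0
1   G    4.4
2   M    2.0
take 2 rows with largest fouls:
  pos  fouls
1   G    4.4
0   C    3.0
mean of column 'fouls' → 3.7

3.7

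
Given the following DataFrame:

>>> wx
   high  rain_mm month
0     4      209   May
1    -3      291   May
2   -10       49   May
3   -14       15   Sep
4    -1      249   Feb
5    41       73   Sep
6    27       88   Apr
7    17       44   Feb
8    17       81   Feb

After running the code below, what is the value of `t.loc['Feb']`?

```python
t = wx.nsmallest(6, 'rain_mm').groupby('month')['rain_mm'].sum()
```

125

take 6 rows with smallest rain_mm:
   high  rain_mm month
3   -14       15   Sep
7    17       44   Feb
2   -10       49   May
5    41       73   Sep
8    17       81   Feb
6    27       88   Apr
group by month, sum of rain_mm:
month
Apr     88
Feb    125
May     49
Sep     88
Name: rain_mm, dtype: int64
So loc['Feb'] = 125.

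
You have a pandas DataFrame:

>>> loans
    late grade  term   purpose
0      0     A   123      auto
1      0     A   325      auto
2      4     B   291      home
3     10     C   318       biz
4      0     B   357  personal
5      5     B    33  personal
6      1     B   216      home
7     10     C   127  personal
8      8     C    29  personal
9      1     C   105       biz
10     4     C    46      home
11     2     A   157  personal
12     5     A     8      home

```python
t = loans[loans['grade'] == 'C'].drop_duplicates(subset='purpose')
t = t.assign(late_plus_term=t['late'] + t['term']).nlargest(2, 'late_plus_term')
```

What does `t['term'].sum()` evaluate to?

445

filter rows where grade == 'C':
    late grade  term   purpose
3     10     C   318       biz
7     10     C   127  personal
8      8     C    29  personal
9      1     C   105       biz
10     4     C    46      home
drop duplicate purpose (keep=first):
    late grade  term   purpose
3     10     C   318       biz
7     10     C   127  personal
10     4     C    46      home
add column late_plus_term = t['late'] + t['term']:
    late grade  term   purpose  late_plus_term
3     10     C   318       biz             328
7     10     C   127  personal             137
10     4     C    46      home              50
take 2 rows with largest late_plus_term:
   late grade  term   purpose  late_plus_term
3    10     C   318       biz             328
7    10     C   127  personal             137
sum of column 'term' → 445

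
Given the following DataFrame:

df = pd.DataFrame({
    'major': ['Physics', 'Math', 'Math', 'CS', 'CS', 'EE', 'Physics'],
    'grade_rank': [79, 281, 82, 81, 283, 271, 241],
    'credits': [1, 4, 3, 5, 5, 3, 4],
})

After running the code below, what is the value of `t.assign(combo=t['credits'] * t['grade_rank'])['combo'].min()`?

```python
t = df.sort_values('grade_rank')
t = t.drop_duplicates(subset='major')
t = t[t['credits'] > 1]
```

sort by grade_rank:
     major  grade_rank  credits
0  Physics          79        1
3       CS          81        5
2     Math          82        3
6  Physics         241        4
5       EE         271        3
1     Math         281        4
4       CS         283        5
drop duplicate major (keep=first):
     major  grade_rank  credits
0  Physics          79        1
3       CS          81        5
2     Math          82        3
5       EE         271        3
filter rows where credits > 1:
  major  grade_rank  credits
3    CS          81        5
2  Math          82        3
5    EE         271        3
add column combo = t['credits'] * t['grade_rank']:
  major  grade_rank  credits  combo
3    CS          81        5    405
2  Math          82        3    246
5    EE         271        3    813

246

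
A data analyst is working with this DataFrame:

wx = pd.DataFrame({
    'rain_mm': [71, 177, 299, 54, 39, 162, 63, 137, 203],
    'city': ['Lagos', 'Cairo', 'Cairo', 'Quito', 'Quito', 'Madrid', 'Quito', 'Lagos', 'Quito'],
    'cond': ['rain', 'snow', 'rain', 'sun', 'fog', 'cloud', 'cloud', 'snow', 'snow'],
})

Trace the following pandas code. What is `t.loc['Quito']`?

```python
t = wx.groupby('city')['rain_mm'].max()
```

203

group by city, max of rain_mm:
city
Cairo     299
Lagos     137
Madrid    162
Quito     203
Name: rain_mm, dtype: int64
Hence 203.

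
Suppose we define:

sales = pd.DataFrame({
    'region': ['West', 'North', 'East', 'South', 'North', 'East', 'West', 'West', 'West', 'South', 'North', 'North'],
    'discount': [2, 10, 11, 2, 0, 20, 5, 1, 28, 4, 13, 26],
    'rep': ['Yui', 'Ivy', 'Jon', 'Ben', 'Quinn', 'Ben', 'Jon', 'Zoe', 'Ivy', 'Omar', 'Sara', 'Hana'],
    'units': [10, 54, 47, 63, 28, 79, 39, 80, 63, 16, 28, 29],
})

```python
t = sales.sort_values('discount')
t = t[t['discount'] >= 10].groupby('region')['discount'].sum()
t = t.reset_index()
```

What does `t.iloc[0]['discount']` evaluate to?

31

sort by discount:
   region  discount    rep  units
4   North         0  Quinn     28
7    West         1    Zoe     80
0    West         2    Yui     10
3   South         2    Ben     63
9   South         4   Omar     16
6    West         5    Jon     39
1   North        10    Ivy     54
2    East        11    Jon     47
10  North        13   Sara     28
5    East        20    Ben     79
11  North        26   Hana     29
8    West        28    Ivy     63
filter rows where discount >= 10:
   region  discount   rep  units
1   North        10   Ivy     54
2    East        11   Jon     47
10  North        13  Sara     28
5    East        20   Ben     79
11  North        26  Hana     29
8    West        28   Ivy     63
group by region, sum of discount:
region
East     31
North    49
West     28
Name: discount, dtype: int64
reset_index():
  region  discount
0   East        31
1  North        49
2   West        28
value at position 0, column 'discount' → 31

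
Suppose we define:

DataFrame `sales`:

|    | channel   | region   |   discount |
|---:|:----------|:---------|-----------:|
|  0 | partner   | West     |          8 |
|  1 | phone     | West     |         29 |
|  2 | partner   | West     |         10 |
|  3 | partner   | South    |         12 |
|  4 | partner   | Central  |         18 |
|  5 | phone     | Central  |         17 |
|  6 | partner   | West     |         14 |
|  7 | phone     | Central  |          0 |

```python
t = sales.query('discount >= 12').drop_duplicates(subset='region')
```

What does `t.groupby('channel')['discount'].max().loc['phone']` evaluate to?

29

filter rows where discount >= 12:
   channel   region  discount
1    phone     West        29
3  partner    South        12
4  partner  Central        18
5    phone  Central        17
6  partner     West        14
drop duplicate region (keep=first):
   channel   region  discount
1    phone     West        29
3  partner    South        12
4  partner  Central        18
group by channel, max of discount:
channel
partner    18
phone      29
Name: discount, dtype: int64
Then the value at index 'phone': 29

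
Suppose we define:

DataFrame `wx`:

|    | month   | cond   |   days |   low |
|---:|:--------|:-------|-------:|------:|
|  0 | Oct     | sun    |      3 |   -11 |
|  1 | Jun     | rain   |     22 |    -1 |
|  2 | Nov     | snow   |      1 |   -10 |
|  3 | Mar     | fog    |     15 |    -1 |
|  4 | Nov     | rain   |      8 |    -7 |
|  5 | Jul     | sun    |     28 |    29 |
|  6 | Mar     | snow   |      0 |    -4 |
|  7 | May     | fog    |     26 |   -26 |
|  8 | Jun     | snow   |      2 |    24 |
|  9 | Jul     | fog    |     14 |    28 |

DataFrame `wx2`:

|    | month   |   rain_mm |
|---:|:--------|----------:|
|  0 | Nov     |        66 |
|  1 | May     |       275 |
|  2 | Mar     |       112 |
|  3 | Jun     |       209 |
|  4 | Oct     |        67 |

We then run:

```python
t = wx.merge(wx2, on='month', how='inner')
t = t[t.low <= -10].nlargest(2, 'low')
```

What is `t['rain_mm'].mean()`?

66.5

merge on 'month' (how='inner') → 8 rows:
  month  cond  days  low  rain_mm
0   Oct   sun     3  -11       67
1   Jun  rain    22   -1      209
2   Nov  snow     1  -10       66
3   Mar   fog    15   -1      112
4   Nov  rain     8   -7       66
5   Mar  snow     0   -4      112
6   May   fog    26  -26      275
7   Jun  snow     2   24      209
filter rows where low <= -10:
  month  cond  days  low  rain_mm
0   Oct   sun     3  -11       67
2   Nov  snow     1  -10       66
6   May   fog    26  -26      275
take 2 rows with largest low:
  month  cond  days  low  rain_mm
2   Nov  snow     1  -10       66
0   Oct   sun     3  -11       67
mean of column 'rain_mm' → 66.5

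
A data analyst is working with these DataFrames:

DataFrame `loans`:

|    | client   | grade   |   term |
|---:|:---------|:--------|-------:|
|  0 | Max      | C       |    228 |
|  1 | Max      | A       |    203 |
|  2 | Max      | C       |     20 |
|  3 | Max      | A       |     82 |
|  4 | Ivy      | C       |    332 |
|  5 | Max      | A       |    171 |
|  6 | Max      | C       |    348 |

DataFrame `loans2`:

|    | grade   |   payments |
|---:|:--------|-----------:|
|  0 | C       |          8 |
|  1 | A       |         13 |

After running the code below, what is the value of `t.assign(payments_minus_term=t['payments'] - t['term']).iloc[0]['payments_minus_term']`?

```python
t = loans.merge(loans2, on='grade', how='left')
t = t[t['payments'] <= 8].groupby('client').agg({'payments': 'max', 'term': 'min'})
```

-324

merge on 'grade' (how='left') → 7 rows:
  client grade  term  payments
0    Max     C   228         8
1    Max     A   203        13
2    Max     C    20         8
3    Max     A    82        13
4    Ivy     C   332         8
5    Max     A   171        13
6    Max     C   348         8
filter rows where payments <= 8:
  client grade  term  payments
0    Max     C   228         8
2    Max     C    20         8
4    Ivy     C   332         8
6    Max     C   348         8
group by client: max(payments), min(term):
        payments  term
client                
Ivy            8   332
Max            8    20
add column payments_minus_term = t['payments'] - t['term']:
        payments  term  payments_minus_term
client                                     
Ivy            8   332                 -324
Max            8    20                  -12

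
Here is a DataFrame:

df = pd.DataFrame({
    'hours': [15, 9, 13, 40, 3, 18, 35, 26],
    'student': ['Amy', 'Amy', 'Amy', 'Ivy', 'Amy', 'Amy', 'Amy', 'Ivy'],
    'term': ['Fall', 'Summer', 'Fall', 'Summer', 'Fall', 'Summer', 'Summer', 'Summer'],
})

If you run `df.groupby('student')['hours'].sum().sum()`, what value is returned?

group by student, sum of hours:
student
Amy    93
Ivy    66
Name: hours, dtype: int64
Finally, sum of the resulting series = 159.

159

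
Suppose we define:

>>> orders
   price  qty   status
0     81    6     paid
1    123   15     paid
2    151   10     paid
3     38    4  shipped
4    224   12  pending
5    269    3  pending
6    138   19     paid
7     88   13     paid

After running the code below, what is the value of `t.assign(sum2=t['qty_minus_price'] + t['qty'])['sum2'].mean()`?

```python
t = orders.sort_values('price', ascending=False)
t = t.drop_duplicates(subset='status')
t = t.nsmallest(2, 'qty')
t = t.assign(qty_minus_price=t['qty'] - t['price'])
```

sort by price descending:
   price  qty   status
5    269    3  pending
4    224   12  pending
2    151   10     paid
6    138   19     paid
1    123   15     paid
7     88   13     paid
0     81    6     paid
3     38    4  shipped
drop duplicate status (keep=first):
   price  qty   status
5    269    3  pending
2    151   10     paid
3     38    4  shipped
take 2 rows with smallest qty:
   price  qty   status
5    269    3  pending
3     38    4  shipped
add column qty_minus_price = t['qty'] - t['price']:
   price  qty   status  qty_minus_price
5    269    3  pending             -266
3     38    4  shipped              -34
add column sum2 = t['qty_minus_price'] + t['qty']:
   price  qty   status  qty_minus_price  sum2
5    269    3  pending             -266  -263
3     38    4  shipped              -34   -30
Finally, mean of column 'sum2' = -146.5.

-146.5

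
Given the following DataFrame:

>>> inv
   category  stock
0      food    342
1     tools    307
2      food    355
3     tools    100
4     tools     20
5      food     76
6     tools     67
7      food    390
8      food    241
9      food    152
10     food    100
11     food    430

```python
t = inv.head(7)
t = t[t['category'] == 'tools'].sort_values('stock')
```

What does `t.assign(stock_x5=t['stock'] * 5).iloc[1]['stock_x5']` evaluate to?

take first 7 rows:
  category  stock
0     food    342
1    tools    307
2     food    355
3    tools    100
4    tools     20
5     food     76
6    tools     67
filter rows where category == 'tools':
  category  stock
1    tools    307
3    tools    100
4    tools     20
6    tools     67
sort by stock:
  category  stock
4    tools     20
6    tools     67
3    tools    100
1    tools    307
add column stock_x5 = t['stock'] * 5:
  category  stock  stock_x5
4    tools     20       100
6    tools     67       335
3    tools    100       500
1    tools    307      1535

335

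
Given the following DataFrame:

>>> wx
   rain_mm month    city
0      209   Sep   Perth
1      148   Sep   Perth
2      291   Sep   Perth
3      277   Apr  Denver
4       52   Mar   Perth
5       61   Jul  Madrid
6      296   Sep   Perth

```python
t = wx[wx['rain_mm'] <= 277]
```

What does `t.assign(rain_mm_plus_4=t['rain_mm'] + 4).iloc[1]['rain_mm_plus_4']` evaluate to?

filter rows where rain_mm <= 277:
   rain_mm month    city
0      209   Sep   Perth
1      148   Sep   Perth
3      277   Apr  Denver
4       52   Mar   Perth
5       61   Jul  Madrid
add column rain_mm_plus_4 = t['rain_mm'] + 4:
   rain_mm month    city  rain_mm_plus_4
0      209   Sep   Perth             213
1      148   Sep   Perth             152
3      277   Apr  Denver             281
4       52   Mar   Perth              56
5       61   Jul  Madrid              65
value at position 1, column 'rain_mm_plus_4' → 152

152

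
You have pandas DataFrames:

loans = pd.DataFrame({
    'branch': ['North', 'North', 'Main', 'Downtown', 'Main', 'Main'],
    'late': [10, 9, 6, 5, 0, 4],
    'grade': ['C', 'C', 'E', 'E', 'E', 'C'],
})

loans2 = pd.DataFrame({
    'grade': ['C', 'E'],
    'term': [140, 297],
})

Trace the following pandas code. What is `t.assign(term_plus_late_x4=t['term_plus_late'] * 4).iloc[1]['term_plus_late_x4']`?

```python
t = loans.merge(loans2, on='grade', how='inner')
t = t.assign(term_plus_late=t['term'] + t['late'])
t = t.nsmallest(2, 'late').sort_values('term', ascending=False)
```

576

merge on 'grade' (how='inner') → 6 rows:
     branch  late grade  term
0     North    10     C   140
1     North     9     C   140
2      Main     6     E   297
3  Downtown     5     E   297
4      Main     0     E   297
5      Main     4     C   140
add column term_plus_late = t['term'] + t['late']:
     branch  late grade  term  term_plus_late
0     North    10     C   140             150
1     North     9     C   140             149
2      Main     6     E   297             303
3  Downtown     5     E   297             302
4      Main     0     E   297             297
5      Main     4     C   140             144
take 2 rows with smallest late:
  branch  late grade  term  term_plus_late
4   Main     0     E   297             297
5   Main     4     C   140             144
sort by term descending:
  branch  late grade  term  term_plus_late
4   Main     0     E   297             297
5   Main     4     C   140             144
add column term_plus_late_x4 = t['term_plus_late'] * 4:
  branch  late grade  term  term_plus_late  term_plus_late_x4
4   Main     0     E   297             297               1188
5   Main     4     C   140             144                576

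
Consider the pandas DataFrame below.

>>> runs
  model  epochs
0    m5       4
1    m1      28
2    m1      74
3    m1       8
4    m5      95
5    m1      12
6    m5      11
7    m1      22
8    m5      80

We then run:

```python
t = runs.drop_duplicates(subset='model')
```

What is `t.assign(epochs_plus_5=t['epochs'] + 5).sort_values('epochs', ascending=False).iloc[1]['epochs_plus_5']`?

drop duplicate model (keep=first):
  model  epochs
0    m5       4
1    m1      28
add column epochs_plus_5 = t['epochs'] + 5:
  model  epochs  epochs_plus_5
0    m5       4              9
1    m1      28             33
sort by epochs descending:
  model  epochs  epochs_plus_5
1    m1      28             33
0    m5       4              9
So iloc[1]['epochs_plus_5'] = 9.

9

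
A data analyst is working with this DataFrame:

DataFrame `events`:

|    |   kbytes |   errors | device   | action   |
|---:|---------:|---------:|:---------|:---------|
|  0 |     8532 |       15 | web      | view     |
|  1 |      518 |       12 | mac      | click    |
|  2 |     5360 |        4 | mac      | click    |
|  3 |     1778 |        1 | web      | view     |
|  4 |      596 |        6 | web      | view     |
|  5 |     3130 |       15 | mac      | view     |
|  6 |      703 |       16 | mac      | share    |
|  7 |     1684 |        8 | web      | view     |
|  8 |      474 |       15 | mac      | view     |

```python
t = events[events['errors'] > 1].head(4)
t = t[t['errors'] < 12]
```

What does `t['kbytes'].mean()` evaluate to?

2978.0

filter rows where errors > 1:
   kbytes  errors device action
0    8532      15    web   view
1     518      12    mac  click
2    5360       4    mac  click
4     596       6    web   view
5    3130      15    mac   view
6     703      16    mac  share
7    1684       8    web   view
8     474      15    mac   view
take first 4 rows:
   kbytes  errors device action
0    8532      15    web   view
1     518      12    mac  click
2    5360       4    mac  click
4     596       6    web   view
filter rows where errors < 12:
   kbytes  errors device action
2    5360       4    mac  click
4     596       6    web   view
Then the mean of column 'kbytes': 2978.0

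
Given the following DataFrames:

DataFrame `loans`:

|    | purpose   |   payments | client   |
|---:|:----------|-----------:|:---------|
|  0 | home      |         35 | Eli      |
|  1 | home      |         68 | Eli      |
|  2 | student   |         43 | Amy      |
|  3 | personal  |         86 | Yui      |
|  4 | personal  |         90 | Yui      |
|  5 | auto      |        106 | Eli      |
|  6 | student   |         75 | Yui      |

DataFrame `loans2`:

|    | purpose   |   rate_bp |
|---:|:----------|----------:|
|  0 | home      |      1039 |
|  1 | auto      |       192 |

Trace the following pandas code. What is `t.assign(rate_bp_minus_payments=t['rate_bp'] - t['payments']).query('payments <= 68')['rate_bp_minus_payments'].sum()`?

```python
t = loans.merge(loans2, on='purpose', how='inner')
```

1975

merge on 'purpose' (how='inner') → 3 rows:
  purpose  payments client  rate_bp
0    home        35    Eli     1039
1    home        68    Eli     1039
2    auto       106    Eli      192
add column rate_bp_minus_payments = t['rate_bp'] - t['payments']:
  purpose  payments client  rate_bp  rate_bp_minus_payments
0    home        35    Eli     1039                    1004
1    home        68    Eli     1039                     971
2    auto       106    Eli      192                      86
filter rows where payments <= 68:
  purpose  payments client  rate_bp  rate_bp_minus_payments
0    home        35    Eli     1039                    1004
1    home        68    Eli     1039                     971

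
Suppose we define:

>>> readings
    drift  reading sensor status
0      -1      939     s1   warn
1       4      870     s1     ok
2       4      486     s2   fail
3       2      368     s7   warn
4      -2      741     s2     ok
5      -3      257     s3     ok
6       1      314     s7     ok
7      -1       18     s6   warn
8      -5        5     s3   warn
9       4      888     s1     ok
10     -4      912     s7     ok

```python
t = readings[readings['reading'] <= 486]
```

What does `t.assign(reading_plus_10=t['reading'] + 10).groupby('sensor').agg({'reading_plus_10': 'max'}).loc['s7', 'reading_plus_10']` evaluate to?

filter rows where reading <= 486:
   drift  reading sensor status
2      4      486     s2   fail
3      2      368     s7   warn
5     -3      257     s3     ok
6      1      314     s7     ok
7     -1       18     s6   warn
8     -5        5     s3   warn
add column reading_plus_10 = t['reading'] + 10:
   drift  reading sensor status  reading_plus_10
2      4      486     s2   fail              496
3      2      368     s7   warn              378
5     -3      257     s3     ok              267
6      1      314     s7     ok              324
7     -1       18     s6   warn               28
8     -5        5     s3   warn               15
group by sensor, max of reading_plus_10:
        reading_plus_10
sensor                 
s2                  496
s3                  267
s6                   28
s7                  378
The value at row 's7', column 'reading_plus_10' is 378.

378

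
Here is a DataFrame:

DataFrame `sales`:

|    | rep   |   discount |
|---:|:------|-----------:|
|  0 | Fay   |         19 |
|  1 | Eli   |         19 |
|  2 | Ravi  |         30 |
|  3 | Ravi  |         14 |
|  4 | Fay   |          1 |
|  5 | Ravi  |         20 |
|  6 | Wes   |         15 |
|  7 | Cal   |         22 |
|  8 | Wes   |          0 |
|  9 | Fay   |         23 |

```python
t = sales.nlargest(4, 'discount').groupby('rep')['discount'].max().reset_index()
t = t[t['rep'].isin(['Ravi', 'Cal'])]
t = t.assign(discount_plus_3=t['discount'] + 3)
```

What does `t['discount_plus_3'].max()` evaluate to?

33

take 4 rows with largest discount:
    rep  discount
2  Ravi        30
9   Fay        23
7   Cal        22
5  Ravi        20
group by rep, max of discount:
rep
Cal     22
Fay     23
Ravi    30
Name: discount, dtype: int64
reset_index():
    rep  discount
0   Cal        22
1   Fay        23
2  Ravi        30
filter rows where rep in ['Ravi', 'Cal']:
    rep  discount
0   Cal        22
2  Ravi        30
add column discount_plus_3 = t['discount'] + 3:
    rep  discount  discount_plus_3
0   Cal        22               25
2  Ravi        30               33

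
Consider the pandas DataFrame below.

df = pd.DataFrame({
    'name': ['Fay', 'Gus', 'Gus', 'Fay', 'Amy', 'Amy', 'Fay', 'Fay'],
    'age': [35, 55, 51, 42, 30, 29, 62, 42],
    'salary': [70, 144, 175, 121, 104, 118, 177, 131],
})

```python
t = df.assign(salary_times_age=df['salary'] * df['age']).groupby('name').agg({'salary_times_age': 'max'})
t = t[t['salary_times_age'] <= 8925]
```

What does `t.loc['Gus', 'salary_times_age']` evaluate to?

add column salary_times_age = df['salary'] * df['age']:
  name  age  salary  salary_times_age
0  Fay   35      70              2450
1  Gus   55     144              7920
2  Gus   51     175              8925
3  Fay   42     121              5082
4  Amy   30     104              3120
5  Amy   29     118              3422
6  Fay   62     177             10974
7  Fay   42     131              5502
group by name, max of salary_times_age:
      salary_times_age
name                  
Amy               3422
Fay              10974
Gus               8925
filter rows where salary_times_age <= 8925:
      salary_times_age
name                  
Amy               3422
Gus               8925

8925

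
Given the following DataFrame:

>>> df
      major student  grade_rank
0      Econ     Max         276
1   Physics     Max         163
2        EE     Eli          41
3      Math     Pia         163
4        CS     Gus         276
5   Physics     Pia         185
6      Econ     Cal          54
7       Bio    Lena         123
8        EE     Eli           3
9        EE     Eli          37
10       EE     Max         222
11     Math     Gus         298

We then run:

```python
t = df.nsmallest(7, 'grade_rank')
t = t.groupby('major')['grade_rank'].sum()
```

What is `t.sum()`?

584

take 7 rows with smallest grade_rank:
     major student  grade_rank
8       EE     Eli           3
9       EE     Eli          37
2       EE     Eli          41
6     Econ     Cal          54
7      Bio    Lena         123
1  Physics     Max         163
3     Math     Pia         163
group by major, sum of grade_rank:
major
Bio        123
EE          81
Econ        54
Math       163
Physics    163
Name: grade_rank, dtype: int64
sum of the resulting series → 584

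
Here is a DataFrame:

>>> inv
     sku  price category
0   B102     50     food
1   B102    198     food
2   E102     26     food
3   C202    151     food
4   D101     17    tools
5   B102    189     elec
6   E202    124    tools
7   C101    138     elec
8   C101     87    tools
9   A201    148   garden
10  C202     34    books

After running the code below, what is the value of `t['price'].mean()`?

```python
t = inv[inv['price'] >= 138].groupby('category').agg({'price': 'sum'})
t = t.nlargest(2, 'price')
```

338.0

filter rows where price >= 138:
    sku  price category
1  B102    198     food
3  C202    151     food
5  B102    189     elec
7  C101    138     elec
9  A201    148   garden
group by category, sum of price:
          price
category       
elec        327
food        349
garden      148
take 2 rows with largest price:
          price
category       
food        349
elec        327
Hence 338.0.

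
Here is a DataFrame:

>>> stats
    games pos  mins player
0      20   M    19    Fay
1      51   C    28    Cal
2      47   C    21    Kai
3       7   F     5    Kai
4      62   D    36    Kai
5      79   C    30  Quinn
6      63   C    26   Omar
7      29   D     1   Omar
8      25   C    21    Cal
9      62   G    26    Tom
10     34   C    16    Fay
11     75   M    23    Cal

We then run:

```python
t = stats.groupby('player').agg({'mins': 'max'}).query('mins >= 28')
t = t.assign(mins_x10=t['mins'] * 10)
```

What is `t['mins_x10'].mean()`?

group by player, max of mins:
        mins
player      
Cal       28
Fay       19
Kai       36
Omar      26
Quinn     30
Tom       26
filter rows where mins >= 28:
        mins
player      
Cal       28
Kai       36
Quinn     30
add column mins_x10 = t['mins'] * 10:
        mins  mins_x10
player                
Cal       28       280
Kai       36       360
Quinn     30       300
Hence 313.333333333.

313.333333333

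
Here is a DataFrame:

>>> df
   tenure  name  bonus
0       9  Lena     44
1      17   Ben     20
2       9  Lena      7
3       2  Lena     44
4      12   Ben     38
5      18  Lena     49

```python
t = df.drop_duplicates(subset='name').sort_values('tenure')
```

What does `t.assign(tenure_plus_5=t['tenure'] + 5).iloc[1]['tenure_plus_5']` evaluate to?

22

drop duplicate name (keep=first):
   tenure  name  bonus
0       9  Lena     44
1      17   Ben     20
sort by tenure:
   tenure  name  bonus
0       9  Lena     44
1      17   Ben     20
add column tenure_plus_5 = t['tenure'] + 5:
   tenure  name  bonus  tenure_plus_5
0       9  Lena     44             14
1      17   Ben     20             22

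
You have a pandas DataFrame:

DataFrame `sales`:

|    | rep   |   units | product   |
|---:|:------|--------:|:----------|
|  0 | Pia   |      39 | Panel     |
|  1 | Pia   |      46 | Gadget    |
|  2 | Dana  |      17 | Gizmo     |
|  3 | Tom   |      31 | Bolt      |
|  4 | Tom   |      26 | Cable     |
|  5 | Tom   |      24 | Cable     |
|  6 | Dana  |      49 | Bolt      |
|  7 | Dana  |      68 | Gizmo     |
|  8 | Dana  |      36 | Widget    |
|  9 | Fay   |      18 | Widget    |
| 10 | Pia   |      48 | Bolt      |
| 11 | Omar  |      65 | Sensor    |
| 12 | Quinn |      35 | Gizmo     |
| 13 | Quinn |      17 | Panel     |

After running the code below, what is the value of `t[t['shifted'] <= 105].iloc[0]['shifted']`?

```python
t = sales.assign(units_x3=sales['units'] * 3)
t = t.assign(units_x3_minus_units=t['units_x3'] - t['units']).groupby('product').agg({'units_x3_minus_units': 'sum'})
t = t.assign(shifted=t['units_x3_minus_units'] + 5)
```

add column units_x3 = sales['units'] * 3:
      rep  units product  units_x3
0     Pia     39   Panel       117
1     Pia     46  Gadget       138
2    Dana     17   Gizmo        51
3     Tom     31    Bolt        93
4     Tom     26   Cable        78
5     Tom     24   Cable        72
6    Dana     49    Bolt       147
7    Dana     68   Gizmo       204
8    Dana     36  Widget       108
9     Fay     18  Widget        54
10    Pia     48    Bolt       144
11   Omar     65  Sensor       195
12  Quinn     35   Gizmo       105
13  Quinn     17   Panel        51
add column units_x3_minus_units = t['units_x3'] - t['units']:
      rep  units product  units_x3  units_x3_minus_units
0     Pia     39   Panel       117                    78
1     Pia     46  Gadget       138                    92
2    Dana     17   Gizmo        51                    34
3     Tom     31    Bolt        93                    62
4     Tom     26   Cable        78                    52
5     Tom     24   Cable        72                    48
6    Dana     49    Bolt       147                    98
7    Dana     68   Gizmo       204                   136
8    Dana     36  Widget       108                    72
9     Fay     18  Widget        54                    36
10    Pia     48    Bolt       144                    96
11   Omar     65  Sensor       195                   130
12  Quinn     35   Gizmo       105                    70
13  Quinn     17   Panel        51                    34
group by product, sum of units_x3_minus_units:
         units_x3_minus_units
product                      
Bolt                      256
Cable                     100
Gadget                     92
Gizmo                     240
Panel                     112
Sensor                    130
Widget                    108
add column shifted = t['units_x3_minus_units'] + 5:
         units_x3_minus_units  shifted
product                               
Bolt                      256      261
Cable                     100      105
Gadget                     92       97
Gizmo                     240      245
Panel                     112      117
Sensor                    130      135
Widget                    108      113
filter rows where shifted <= 105:
         units_x3_minus_units  shifted
product                               
Cable                     100      105
Gadget                     92       97
Then the value at position 0, column 'shifted': 105

105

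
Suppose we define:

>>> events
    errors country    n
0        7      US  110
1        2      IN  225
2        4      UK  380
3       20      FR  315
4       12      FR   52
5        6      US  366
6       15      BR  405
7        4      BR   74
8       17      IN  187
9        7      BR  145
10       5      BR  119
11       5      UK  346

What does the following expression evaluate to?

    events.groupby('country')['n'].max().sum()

1691

group by country, max of n:
country
BR    405
FR    315
IN    225
UK    380
US    366
Name: n, dtype: int64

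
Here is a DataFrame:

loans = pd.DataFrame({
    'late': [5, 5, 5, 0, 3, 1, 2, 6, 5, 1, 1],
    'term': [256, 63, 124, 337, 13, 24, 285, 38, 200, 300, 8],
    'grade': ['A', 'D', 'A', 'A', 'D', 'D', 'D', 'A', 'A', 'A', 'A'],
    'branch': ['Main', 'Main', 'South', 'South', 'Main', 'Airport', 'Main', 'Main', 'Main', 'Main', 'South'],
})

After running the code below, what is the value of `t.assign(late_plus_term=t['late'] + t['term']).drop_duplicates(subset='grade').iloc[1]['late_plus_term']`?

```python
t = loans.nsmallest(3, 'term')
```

take 3 rows with smallest term:
    late  term grade   branch
10     1     8     A    South
4      3    13     D     Main
5      1    24     D  Airport
add column late_plus_term = t['late'] + t['term']:
    late  term grade   branch  late_plus_term
10     1     8     A    South               9
4      3    13     D     Main              16
5      1    24     D  Airport              25
drop duplicate grade (keep=first):
    late  term grade branch  late_plus_term
10     1     8     A  South               9
4      3    13     D   Main              16

16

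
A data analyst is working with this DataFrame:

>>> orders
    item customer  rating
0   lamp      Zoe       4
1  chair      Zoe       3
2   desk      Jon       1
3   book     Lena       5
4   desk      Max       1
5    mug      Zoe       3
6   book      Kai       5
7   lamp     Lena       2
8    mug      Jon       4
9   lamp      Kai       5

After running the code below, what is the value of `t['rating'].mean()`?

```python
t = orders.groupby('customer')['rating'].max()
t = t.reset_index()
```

3.8

group by customer, max of rating:
customer
Jon     4
Kai     5
Lena    5
Max     1
Zoe     4
Name: rating, dtype: int64
reset_index():
  customer  rating
0      Jon       4
1      Kai       5
2     Lena       5
3      Max       1
4      Zoe       4
Taking the mean of column 'rating' gives 3.8.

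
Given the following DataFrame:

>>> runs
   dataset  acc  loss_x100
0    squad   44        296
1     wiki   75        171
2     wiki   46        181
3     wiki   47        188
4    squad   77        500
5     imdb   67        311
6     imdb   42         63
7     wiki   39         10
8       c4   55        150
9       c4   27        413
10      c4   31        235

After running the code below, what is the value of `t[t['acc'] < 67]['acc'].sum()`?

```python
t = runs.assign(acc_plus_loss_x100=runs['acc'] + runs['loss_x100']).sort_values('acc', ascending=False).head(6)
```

add column acc_plus_loss_x100 = runs['acc'] + runs['loss_x100']:
   dataset  acc  loss_x100  acc_plus_loss_x100
0    squad   44        296                 340
1     wiki   75        171                 246
2     wiki   46        181                 227
3     wiki   47        188                 235
4    squad   77        500                 577
5     imdb   67        311                 378
6     imdb   42         63                 105
7     wiki   39         10                  49
8       c4   55        150                 205
9       c4   27        413                 440
10      c4   31        235                 266
sort by acc descending:
   dataset  acc  loss_x100  acc_plus_loss_x100
4    squad   77        500                 577
1     wiki   75        171                 246
5     imdb   67        311                 378
8       c4   55        150                 205
3     wiki   47        188                 235
2     wiki   46        181                 227
0    squad   44        296                 340
6     imdb   42         63                 105
7     wiki   39         10                  49
10      c4   31        235                 266
9       c4   27        413                 440
take first 6 rows:
  dataset  acc  loss_x100  acc_plus_loss_x100
4   squad   77        500                 577
1    wiki   75        171                 246
5    imdb   67        311                 378
8      c4   55        150                 205
3    wiki   47        188                 235
2    wiki   46        181                 227
filter rows where acc < 67:
  dataset  acc  loss_x100  acc_plus_loss_x100
8      c4   55        150                 205
3    wiki   47        188                 235
2    wiki   46        181                 227
Finally, sum of column 'acc' = 148.

148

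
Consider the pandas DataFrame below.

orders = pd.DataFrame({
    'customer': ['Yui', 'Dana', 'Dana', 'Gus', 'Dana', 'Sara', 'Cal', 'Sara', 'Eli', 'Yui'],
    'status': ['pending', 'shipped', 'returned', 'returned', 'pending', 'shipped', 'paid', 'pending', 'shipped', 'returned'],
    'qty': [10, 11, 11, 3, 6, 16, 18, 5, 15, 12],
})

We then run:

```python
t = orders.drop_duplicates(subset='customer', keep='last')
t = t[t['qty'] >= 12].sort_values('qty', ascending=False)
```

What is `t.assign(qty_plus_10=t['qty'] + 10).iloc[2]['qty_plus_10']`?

22

drop duplicate customer (keep=last):
  customer    status  qty
3      Gus  returned    3
4     Dana   pending    6
6      Cal      paid   18
7     Sara   pending    5
8      Eli   shipped   15
9      Yui  returned   12
filter rows where qty >= 12:
  customer    status  qty
6      Cal      paid   18
8      Eli   shipped   15
9      Yui  returned   12
sort by qty descending:
  customer    status  qty
6      Cal      paid   18
8      Eli   shipped   15
9      Yui  returned   12
add column qty_plus_10 = t['qty'] + 10:
  customer    status  qty  qty_plus_10
6      Cal      paid   18           28
8      Eli   shipped   15           25
9      Yui  returned   12           22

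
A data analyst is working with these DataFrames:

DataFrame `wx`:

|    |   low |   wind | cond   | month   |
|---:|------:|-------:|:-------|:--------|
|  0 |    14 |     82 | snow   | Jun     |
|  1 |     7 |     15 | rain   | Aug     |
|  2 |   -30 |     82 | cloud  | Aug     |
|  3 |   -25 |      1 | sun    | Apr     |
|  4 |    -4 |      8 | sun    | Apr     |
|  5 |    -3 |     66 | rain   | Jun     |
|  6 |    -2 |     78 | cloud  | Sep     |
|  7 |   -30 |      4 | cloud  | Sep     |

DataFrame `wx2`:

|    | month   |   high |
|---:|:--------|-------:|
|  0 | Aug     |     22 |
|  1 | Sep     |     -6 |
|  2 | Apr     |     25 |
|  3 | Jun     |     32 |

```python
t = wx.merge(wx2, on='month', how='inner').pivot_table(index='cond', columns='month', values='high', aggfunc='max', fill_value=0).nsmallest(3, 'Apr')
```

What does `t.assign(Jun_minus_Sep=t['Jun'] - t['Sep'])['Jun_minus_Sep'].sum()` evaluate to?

70

merge on 'month' (how='inner') → 8 rows:
   low  wind   cond month  high
0   14    82   snow   Jun    32
1    7    15   rain   Aug    22
2  -30    82  cloud   Aug    22
3  -25     1    sun   Apr    25
4   -4     8    sun   Apr    25
5   -3    66   rain   Jun    32
6   -2    78  cloud   Sep    -6
7  -30     4  cloud   Sep    -6
pivot: rows=cond, cols=month, max(high):
month  Apr  Aug  Jun  Sep
cond                     
cloud    0   22    0   -6
rain     0   22   32    0
snow     0    0   32    0
sun     25    0    0    0
take 3 rows with smallest Apr:
month  Apr  Aug  Jun  Sep
cond                     
cloud    0   22    0   -6
rain     0   22   32    0
snow     0    0   32    0
add column Jun_minus_Sep = t['Jun'] - t['Sep']:
month  Apr  Aug  Jun  Sep  Jun_minus_Sep
cond                                    
cloud    0   22    0   -6              6
rain     0   22   32    0             32
snow     0    0   32    0             32
sum of column 'Jun_minus_Sep' → 70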